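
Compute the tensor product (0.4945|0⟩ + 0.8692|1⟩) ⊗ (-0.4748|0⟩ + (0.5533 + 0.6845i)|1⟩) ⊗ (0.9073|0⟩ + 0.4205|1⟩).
-0.213|000⟩ - 0.09873|001⟩ + (0.2482 + 0.3071i)|010⟩ + (0.1151 + 0.1423i)|011⟩ - 0.3744|100⟩ - 0.1735|101⟩ + (0.4363 + 0.5398i)|110⟩ + (0.2022 + 0.2502i)|111⟩

amp(|b₁b₂…⟩) = product of the factor amplitudes for bits b₁, b₂, …; only kets whose every factor amplitude is nonzero survive.
|000⟩: (0.4945)(-0.4748)(0.9073) = -0.213
|001⟩: (0.4945)(-0.4748)(0.4205) = -0.09873
|010⟩: (0.4945)(0.5533 + 0.6845i)(0.9073) = (0.2482 + 0.3071i)
|011⟩: (0.4945)(0.5533 + 0.6845i)(0.4205) = (0.1151 + 0.1423i)
|100⟩: (0.8692)(-0.4748)(0.9073) = -0.3744
|101⟩: (0.8692)(-0.4748)(0.4205) = -0.1735
|110⟩: (0.8692)(0.5533 + 0.6845i)(0.9073) = (0.4363 + 0.5398i)
|111⟩: (0.8692)(0.5533 + 0.6845i)(0.4205) = (0.2022 + 0.2502i)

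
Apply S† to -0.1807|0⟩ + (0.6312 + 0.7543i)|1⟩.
-0.1807|0⟩ + (0.7543 - 0.6312i)|1⟩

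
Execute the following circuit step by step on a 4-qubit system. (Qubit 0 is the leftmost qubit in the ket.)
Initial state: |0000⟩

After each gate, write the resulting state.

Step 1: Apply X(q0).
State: |1000⟩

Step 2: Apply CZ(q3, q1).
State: |1000⟩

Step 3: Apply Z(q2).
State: |1000⟩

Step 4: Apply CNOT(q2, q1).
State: |1000⟩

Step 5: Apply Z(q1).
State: |1000⟩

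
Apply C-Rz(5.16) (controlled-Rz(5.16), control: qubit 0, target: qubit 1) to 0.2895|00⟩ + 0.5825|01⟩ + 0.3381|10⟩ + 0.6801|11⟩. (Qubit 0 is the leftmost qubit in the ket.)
0.2895|00⟩ + 0.5825|01⟩ + (-0.2862 - 0.1801i)|10⟩ + (-0.5756 + 0.3622i)|11⟩

C-Rz(5.16) leaves the control-|0⟩ kets |00⟩, |01⟩ unchanged and applies Rz(5.16) to qubit 1 on the control-|1⟩ pair (|10⟩, |11⟩).
Rz(5.16) = [[e^(−iθ/2), 0], [0, e^(iθ/2)]] with e^(±iθ/2) = cos(θ/2) ± i·sin(θ/2); θ = 5.16, cos(θ/2) ≈ -0.846408, sin(θ/2) ≈ 0.532535.
With a = amp(|10⟩) = 0.3381 and b = amp(|11⟩) = 0.6801:
new amp(|10⟩) = (-0.846408 - 0.532535i)·a = (-0.2862 - 0.1801i)
new amp(|11⟩) = (-0.846408 + 0.532535i)·b = (-0.5756 + 0.3622i)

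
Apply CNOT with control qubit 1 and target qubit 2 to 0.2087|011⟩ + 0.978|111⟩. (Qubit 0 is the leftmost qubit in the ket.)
0.2087|010⟩ + 0.978|110⟩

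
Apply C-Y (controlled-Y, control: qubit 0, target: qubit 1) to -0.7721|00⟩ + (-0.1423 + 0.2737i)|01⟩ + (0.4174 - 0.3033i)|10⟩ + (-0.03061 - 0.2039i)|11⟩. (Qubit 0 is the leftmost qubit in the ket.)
-0.7721|00⟩ + (-0.1423 + 0.2737i)|01⟩ + (-0.2039 + 0.03061i)|10⟩ + (0.3033 + 0.4174i)|11⟩

C-Y leaves the control-|0⟩ kets |00⟩, |01⟩ unchanged and applies Y to qubit 1 on the control-|1⟩ pair (|10⟩, |11⟩).
Y = [[0, -i], [i, 0]].
With a = amp(|10⟩) = (0.4174 - 0.3033i) and b = amp(|11⟩) = (-0.03061 - 0.2039i):
new amp(|10⟩) = (-i)·b = (-0.2039 + 0.03061i)
new amp(|11⟩) = (i)·a = (0.3033 + 0.4174i)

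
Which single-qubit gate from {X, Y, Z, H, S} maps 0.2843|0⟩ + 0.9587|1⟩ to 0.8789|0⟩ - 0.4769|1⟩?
H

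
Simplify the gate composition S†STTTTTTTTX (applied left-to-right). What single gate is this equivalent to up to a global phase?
X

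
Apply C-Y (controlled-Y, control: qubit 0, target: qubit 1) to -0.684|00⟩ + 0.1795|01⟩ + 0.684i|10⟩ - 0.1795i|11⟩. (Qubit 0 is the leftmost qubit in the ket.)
-0.684|00⟩ + 0.1795|01⟩ - 0.1795|10⟩ - 0.684|11⟩

C-Y leaves the control-|0⟩ kets |00⟩, |01⟩ unchanged and applies Y to qubit 1 on the control-|1⟩ pair (|10⟩, |11⟩).
Y = [[0, -i], [i, 0]].
With a = amp(|10⟩) = 0.684i and b = amp(|11⟩) = -0.1795i:
new amp(|10⟩) = (-i)·b = -0.1795
new amp(|11⟩) = (i)·a = -0.684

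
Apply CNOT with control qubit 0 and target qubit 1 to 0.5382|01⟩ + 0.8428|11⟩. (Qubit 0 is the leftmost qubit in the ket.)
0.5382|01⟩ + 0.8428|10⟩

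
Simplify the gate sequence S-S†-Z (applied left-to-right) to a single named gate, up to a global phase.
Z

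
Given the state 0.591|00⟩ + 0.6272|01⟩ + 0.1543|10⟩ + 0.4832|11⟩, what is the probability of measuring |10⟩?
0.02381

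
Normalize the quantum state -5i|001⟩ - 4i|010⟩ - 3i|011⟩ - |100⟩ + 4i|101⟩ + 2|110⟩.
-0.5934i|001⟩ - 0.4747i|010⟩ - 0.356i|011⟩ - 0.1187|100⟩ + 0.4747i|101⟩ + 0.2374|110⟩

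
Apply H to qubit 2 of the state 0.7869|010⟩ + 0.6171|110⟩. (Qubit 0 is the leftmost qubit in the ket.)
0.5564|010⟩ + 0.5564|011⟩ + 0.4364|110⟩ + 0.4364|111⟩

H on qubit 2 mixes each pair of kets that differ only in qubit 2: amplitudes (a, b) of (|…0…⟩, |…1…⟩) become ((a + b)/√2, (a − b)/√2). Kets absent from the input have amplitude 0.
(|010⟩, |011⟩): (a, b) = (0.7869, 0) → (0.5564, 0.5564)
(|110⟩, |111⟩): (a, b) = (0.6171, 0) → (0.4364, 0.4364)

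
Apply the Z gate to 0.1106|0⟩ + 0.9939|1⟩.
0.1106|0⟩ - 0.9939|1⟩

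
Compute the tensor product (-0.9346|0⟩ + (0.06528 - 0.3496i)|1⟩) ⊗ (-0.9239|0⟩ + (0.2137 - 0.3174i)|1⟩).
0.8635|00⟩ + (-0.1997 + 0.2966i)|01⟩ + (-0.06031 + 0.323i)|10⟩ + (-0.09701 - 0.09543i)|11⟩

amp(|b₁b₂…⟩) = product of the factor amplitudes for bits b₁, b₂, …; only kets whose every factor amplitude is nonzero survive.
|00⟩: (-0.9346)(-0.9239) = 0.8635
|01⟩: (-0.9346)(0.2137 - 0.3174i) = (-0.1997 + 0.2966i)
|10⟩: (0.06528 - 0.3496i)(-0.9239) = (-0.06031 + 0.323i)
|11⟩: (0.06528 - 0.3496i)(0.2137 - 0.3174i) = (-0.09701 - 0.09543i)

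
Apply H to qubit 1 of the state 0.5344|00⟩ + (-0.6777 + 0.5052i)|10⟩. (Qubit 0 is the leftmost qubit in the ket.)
0.3779|00⟩ + 0.3779|01⟩ + (-0.4792 + 0.3572i)|10⟩ + (-0.4792 + 0.3572i)|11⟩

H on qubit 1 mixes each pair of kets that differ only in qubit 1: amplitudes (a, b) of (|…0…⟩, |…1…⟩) become ((a + b)/√2, (a − b)/√2). Kets absent from the input have amplitude 0.
(|00⟩, |01⟩): (a, b) = (0.5344, 0) → (0.3779, 0.3779)
(|10⟩, |11⟩): (a, b) = ((-0.6777 + 0.5052i), 0) → ((-0.4792 + 0.3572i), (-0.4792 + 0.3572i))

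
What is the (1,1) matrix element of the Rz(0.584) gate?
(0.9577 + 0.2879i)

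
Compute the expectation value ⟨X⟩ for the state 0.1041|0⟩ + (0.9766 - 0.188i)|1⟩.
0.2033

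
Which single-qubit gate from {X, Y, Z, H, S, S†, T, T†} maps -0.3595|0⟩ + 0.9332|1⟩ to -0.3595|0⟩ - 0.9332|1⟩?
Z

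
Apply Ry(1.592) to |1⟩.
-0.7146|0⟩ + 0.6996|1⟩

Ry(1.592) = [[cos(θ/2), −sin(θ/2)], [sin(θ/2), cos(θ/2)]]; θ = 1.592, cos(θ/2) ≈ 0.699571, sin(θ/2) ≈ 0.714564.
With a = amp(|0⟩) = 0 and b = amp(|1⟩) = 1:
new amp(|0⟩) = (0.699571)·a + (-0.714564)·b = -0.7146
new amp(|1⟩) = (0.714564)·a + (0.699571)·b = 0.6996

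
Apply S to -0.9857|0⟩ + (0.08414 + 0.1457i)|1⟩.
-0.9857|0⟩ + (-0.1457 + 0.08414i)|1⟩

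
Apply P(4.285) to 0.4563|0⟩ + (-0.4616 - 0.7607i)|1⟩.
0.4563|0⟩ + (-0.5009 + 0.7354i)|1⟩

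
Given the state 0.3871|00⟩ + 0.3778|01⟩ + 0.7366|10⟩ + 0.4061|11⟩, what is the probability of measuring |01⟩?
0.1427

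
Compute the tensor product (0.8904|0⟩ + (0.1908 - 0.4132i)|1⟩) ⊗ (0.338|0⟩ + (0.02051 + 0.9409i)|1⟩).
0.301|00⟩ + (0.01826 + 0.8378i)|01⟩ + (0.06449 - 0.1397i)|10⟩ + (0.3927 + 0.171i)|11⟩

amp(|b₁b₂…⟩) = product of the factor amplitudes for bits b₁, b₂, …; only kets whose every factor amplitude is nonzero survive.
|00⟩: (0.8904)(0.338) = 0.301
|01⟩: (0.8904)(0.02051 + 0.9409i) = (0.01826 + 0.8378i)
|10⟩: (0.1908 - 0.4132i)(0.338) = (0.06449 - 0.1397i)
|11⟩: (0.1908 - 0.4132i)(0.02051 + 0.9409i) = (0.3927 + 0.171i)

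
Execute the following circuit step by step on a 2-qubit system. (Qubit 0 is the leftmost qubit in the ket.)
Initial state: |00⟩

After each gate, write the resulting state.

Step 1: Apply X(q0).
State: |10⟩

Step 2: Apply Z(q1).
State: |10⟩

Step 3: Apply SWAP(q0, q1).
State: |01⟩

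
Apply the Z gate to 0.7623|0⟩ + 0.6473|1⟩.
0.7623|0⟩ - 0.6473|1⟩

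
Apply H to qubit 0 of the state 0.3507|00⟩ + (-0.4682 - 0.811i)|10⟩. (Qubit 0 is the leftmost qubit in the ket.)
(-0.08309 - 0.5735i)|00⟩ + (0.579 + 0.5735i)|10⟩

H on qubit 0 mixes each pair of kets that differ only in qubit 0: amplitudes (a, b) of (|…0…⟩, |…1…⟩) become ((a + b)/√2, (a − b)/√2). Kets absent from the input have amplitude 0.
(|00⟩, |10⟩): (a, b) = (0.3507, (-0.4682 - 0.811i)) → ((-0.08309 - 0.5735i), (0.579 + 0.5735i))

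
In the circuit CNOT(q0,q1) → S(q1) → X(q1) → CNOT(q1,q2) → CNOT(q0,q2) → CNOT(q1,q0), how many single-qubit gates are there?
2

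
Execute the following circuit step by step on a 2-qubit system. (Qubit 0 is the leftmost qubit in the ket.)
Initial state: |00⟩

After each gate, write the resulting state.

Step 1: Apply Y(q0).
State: i|10⟩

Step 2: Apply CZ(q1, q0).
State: i|10⟩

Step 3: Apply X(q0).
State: i|00⟩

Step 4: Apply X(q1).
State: i|01⟩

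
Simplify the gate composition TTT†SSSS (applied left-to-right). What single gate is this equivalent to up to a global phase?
T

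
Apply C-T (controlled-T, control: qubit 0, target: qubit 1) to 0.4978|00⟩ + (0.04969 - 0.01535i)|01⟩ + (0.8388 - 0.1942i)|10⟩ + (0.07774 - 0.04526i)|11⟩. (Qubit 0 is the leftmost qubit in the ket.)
0.4978|00⟩ + (0.04969 - 0.01535i)|01⟩ + (0.8388 - 0.1942i)|10⟩ + (0.08697 + 0.02297i)|11⟩

C-T leaves the control-|0⟩ kets |00⟩, |01⟩ unchanged and applies T to qubit 1 on the control-|1⟩ pair (|10⟩, |11⟩).
T = [[1, 0], [0, (1/√2 + (1/√2)i)]].
With a = amp(|10⟩) = (0.8388 - 0.1942i) and b = amp(|11⟩) = (0.07774 - 0.04526i):
new amp(|10⟩) = (1)·a = (0.8388 - 0.1942i)
new amp(|11⟩) = (1/√2 + (1/√2)i)·b = (0.08697 + 0.02297i)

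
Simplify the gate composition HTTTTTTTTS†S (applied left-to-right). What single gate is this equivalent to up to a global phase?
H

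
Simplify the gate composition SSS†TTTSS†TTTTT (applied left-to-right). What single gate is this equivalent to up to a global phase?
S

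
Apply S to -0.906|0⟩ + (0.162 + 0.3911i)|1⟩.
-0.906|0⟩ + (-0.3911 + 0.162i)|1⟩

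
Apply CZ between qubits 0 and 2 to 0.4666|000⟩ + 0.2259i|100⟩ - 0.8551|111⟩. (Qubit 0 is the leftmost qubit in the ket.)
0.4666|000⟩ + 0.2259i|100⟩ + 0.8551|111⟩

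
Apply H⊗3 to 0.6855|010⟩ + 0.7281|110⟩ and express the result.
0.4998|000⟩ + 0.4998|001⟩ - 0.4998|010⟩ - 0.4998|011⟩ - 0.01506|100⟩ - 0.01506|101⟩ + 0.01506|110⟩ + 0.01506|111⟩

H⊗3 gives amp(|y⟩) = (1/2√2) Σ_x (−1)^(x·y) amp(|x⟩), where x·y is the number of positions in which both x and y have a 1.
|000⟩: (0.6855 + 0.7281)/(2√2) = 0.4998
|001⟩: (0.6855 + 0.7281)/(2√2) = 0.4998
|010⟩: (-0.6855 - 0.7281)/(2√2) = -0.4998
|011⟩: (-0.6855 - 0.7281)/(2√2) = -0.4998
|100⟩: (0.6855 - 0.7281)/(2√2) = -0.01506
|101⟩: (0.6855 - 0.7281)/(2√2) = -0.01506
|110⟩: (-0.6855 + 0.7281)/(2√2) = 0.01506
|111⟩: (-0.6855 + 0.7281)/(2√2) = 0.01506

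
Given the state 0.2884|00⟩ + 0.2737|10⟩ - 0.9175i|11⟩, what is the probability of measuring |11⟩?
0.8418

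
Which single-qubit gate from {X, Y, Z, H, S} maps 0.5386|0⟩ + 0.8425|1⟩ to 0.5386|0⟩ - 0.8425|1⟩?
Z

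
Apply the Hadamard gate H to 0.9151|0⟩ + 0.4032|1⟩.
0.9322|0⟩ + 0.362|1⟩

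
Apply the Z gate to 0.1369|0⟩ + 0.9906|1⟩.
0.1369|0⟩ - 0.9906|1⟩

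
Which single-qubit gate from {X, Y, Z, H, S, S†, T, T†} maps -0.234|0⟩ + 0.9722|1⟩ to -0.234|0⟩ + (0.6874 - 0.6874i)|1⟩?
T†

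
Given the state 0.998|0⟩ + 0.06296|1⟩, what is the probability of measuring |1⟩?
0.003964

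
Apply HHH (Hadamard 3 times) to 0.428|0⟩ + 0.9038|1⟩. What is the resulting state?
0.9417|0⟩ - 0.3364|1⟩

H² = I, so H^3 = H: a single Hadamard. With (a, b) = (0.428, 0.9038), H gives ((a + b)/√2, (a − b)/√2) = (0.9417, -0.3364).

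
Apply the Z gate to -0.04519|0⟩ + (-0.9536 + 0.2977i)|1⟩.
-0.04519|0⟩ + (0.9536 - 0.2977i)|1⟩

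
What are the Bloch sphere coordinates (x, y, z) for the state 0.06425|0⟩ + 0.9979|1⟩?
(0.1282, 0, -0.9917)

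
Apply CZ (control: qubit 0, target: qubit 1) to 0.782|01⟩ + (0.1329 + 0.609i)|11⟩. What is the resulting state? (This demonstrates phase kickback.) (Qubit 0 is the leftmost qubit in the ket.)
0.782|01⟩ + (-0.1329 - 0.609i)|11⟩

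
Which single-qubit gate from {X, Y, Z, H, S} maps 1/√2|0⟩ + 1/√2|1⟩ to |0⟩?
H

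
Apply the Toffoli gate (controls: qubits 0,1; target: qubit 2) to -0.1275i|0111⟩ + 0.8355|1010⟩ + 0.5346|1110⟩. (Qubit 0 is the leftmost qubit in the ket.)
-0.1275i|0111⟩ + 0.8355|1010⟩ + 0.5346|1100⟩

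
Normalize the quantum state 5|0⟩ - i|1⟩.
0.9806|0⟩ - 0.1961i|1⟩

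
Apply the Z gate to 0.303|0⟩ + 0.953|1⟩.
0.303|0⟩ - 0.953|1⟩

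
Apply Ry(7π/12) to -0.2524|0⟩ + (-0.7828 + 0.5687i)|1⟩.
(0.4674 - 0.4512i)|0⟩ + (-0.6768 + 0.3462i)|1⟩

Ry(7π/12) = [[cos(θ/2), −sin(θ/2)], [sin(θ/2), cos(θ/2)]]; θ = 7π/12, cos(θ/2) ≈ 0.608761, sin(θ/2) ≈ 0.793353.
With a = amp(|0⟩) = -0.2524 and b = amp(|1⟩) = (-0.7828 + 0.5687i):
new amp(|0⟩) = (0.608761)·a + (-0.793353)·b = (0.4674 - 0.4512i)
new amp(|1⟩) = (0.793353)·a + (0.608761)·b = (-0.6768 + 0.3462i)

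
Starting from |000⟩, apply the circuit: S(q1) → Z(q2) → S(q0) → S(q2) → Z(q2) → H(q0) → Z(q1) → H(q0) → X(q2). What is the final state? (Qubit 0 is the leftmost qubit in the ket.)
|001⟩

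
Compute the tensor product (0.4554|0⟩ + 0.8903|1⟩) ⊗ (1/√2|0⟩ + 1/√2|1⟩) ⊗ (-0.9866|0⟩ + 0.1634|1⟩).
-0.3177|000⟩ + 0.05262|001⟩ - 0.3177|010⟩ + 0.05262|011⟩ - 0.6211|100⟩ + 0.1029|101⟩ - 0.6211|110⟩ + 0.1029|111⟩

amp(|b₁b₂…⟩) = product of the factor amplitudes for bits b₁, b₂, …; only kets whose every factor amplitude is nonzero survive.
|000⟩: (0.4554)(1/√2)(-0.9866) = -0.3177
|001⟩: (0.4554)(1/√2)(0.1634) = 0.05262
|010⟩: (0.4554)(1/√2)(-0.9866) = -0.3177
|011⟩: (0.4554)(1/√2)(0.1634) = 0.05262
|100⟩: (0.8903)(1/√2)(-0.9866) = -0.6211
|101⟩: (0.8903)(1/√2)(0.1634) = 0.1029
|110⟩: (0.8903)(1/√2)(-0.9866) = -0.6211
|111⟩: (0.8903)(1/√2)(0.1634) = 0.1029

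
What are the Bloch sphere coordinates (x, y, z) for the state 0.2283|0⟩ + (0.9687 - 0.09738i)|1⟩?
(0.4423, -0.04446, -0.8957)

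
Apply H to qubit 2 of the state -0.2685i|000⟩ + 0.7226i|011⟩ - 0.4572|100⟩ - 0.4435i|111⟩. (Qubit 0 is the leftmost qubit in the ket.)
-0.1899i|000⟩ - 0.1899i|001⟩ + 0.511i|010⟩ - 0.511i|011⟩ - 0.3233|100⟩ - 0.3233|101⟩ - 0.3136i|110⟩ + 0.3136i|111⟩

H on qubit 2 mixes each pair of kets that differ only in qubit 2: amplitudes (a, b) of (|…0…⟩, |…1…⟩) become ((a + b)/√2, (a − b)/√2). Kets absent from the input have amplitude 0.
(|000⟩, |001⟩): (a, b) = (-0.2685i, 0) → (-0.1899i, -0.1899i)
(|010⟩, |011⟩): (a, b) = (0, 0.7226i) → (0.511i, -0.511i)
(|100⟩, |101⟩): (a, b) = (-0.4572, 0) → (-0.3233, -0.3233)
(|110⟩, |111⟩): (a, b) = (0, -0.4435i) → (-0.3136i, 0.3136i)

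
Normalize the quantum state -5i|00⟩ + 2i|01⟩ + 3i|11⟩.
-0.8111i|00⟩ + 0.3244i|01⟩ + 0.4867i|11⟩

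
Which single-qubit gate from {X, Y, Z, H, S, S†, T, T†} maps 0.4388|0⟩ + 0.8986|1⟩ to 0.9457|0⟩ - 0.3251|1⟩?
H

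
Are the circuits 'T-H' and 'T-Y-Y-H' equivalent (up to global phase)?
Yes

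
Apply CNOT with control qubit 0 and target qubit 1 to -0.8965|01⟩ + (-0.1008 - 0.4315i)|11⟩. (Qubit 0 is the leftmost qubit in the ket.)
-0.8965|01⟩ + (-0.1008 - 0.4315i)|10⟩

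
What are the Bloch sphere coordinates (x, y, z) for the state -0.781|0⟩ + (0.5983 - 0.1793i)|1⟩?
(-0.9345, 0.2801, 0.2198)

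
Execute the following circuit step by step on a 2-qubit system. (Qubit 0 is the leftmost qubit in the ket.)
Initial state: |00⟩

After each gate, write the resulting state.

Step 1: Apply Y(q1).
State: i|01⟩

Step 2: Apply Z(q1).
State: -i|01⟩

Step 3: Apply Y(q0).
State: |11⟩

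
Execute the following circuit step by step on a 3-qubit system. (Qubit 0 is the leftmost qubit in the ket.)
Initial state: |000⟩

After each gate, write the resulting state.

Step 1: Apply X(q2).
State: |001⟩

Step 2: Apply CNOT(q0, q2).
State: |001⟩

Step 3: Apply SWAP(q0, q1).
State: |001⟩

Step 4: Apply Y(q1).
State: i|011⟩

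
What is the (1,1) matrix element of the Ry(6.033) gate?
-0.9922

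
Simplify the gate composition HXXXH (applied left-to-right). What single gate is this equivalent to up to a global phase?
Z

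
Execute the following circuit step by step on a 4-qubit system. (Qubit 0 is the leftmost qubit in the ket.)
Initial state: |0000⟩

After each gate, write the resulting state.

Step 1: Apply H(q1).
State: 1/√2|0000⟩ + 1/√2|0100⟩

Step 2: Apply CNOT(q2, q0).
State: 1/√2|0000⟩ + 1/√2|0100⟩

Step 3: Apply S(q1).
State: 1/√2|0000⟩ + (1/√2)i|0100⟩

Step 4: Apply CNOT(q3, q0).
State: 1/√2|0000⟩ + (1/√2)i|0100⟩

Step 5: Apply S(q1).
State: 1/√2|0000⟩ - 1/√2|0100⟩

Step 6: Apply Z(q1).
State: 1/√2|0000⟩ + 1/√2|0100⟩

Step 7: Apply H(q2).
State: 1/2|0000⟩ + 1/2|0010⟩ + 1/2|0100⟩ + 1/2|0110⟩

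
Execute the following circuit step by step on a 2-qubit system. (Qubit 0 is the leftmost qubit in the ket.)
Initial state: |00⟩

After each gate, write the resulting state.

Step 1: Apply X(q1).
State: |01⟩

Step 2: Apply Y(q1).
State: -i|00⟩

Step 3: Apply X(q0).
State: -i|10⟩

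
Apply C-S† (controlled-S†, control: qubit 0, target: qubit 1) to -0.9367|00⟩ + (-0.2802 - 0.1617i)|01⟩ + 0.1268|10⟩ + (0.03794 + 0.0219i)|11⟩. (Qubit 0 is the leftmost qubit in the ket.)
-0.9367|00⟩ + (-0.2802 - 0.1617i)|01⟩ + 0.1268|10⟩ + (0.0219 - 0.03794i)|11⟩

C-S† leaves the control-|0⟩ kets |00⟩, |01⟩ unchanged and applies S† to qubit 1 on the control-|1⟩ pair (|10⟩, |11⟩).
S† = [[1, 0], [0, -i]].
With a = amp(|10⟩) = 0.1268 and b = amp(|11⟩) = (0.03794 + 0.0219i):
new amp(|10⟩) = (1)·a = 0.1268
new amp(|11⟩) = (-i)·b = (0.0219 - 0.03794i)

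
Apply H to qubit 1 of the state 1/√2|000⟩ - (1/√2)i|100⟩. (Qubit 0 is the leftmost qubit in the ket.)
1/2|000⟩ + 1/2|010⟩ - (1/2)i|100⟩ - (1/2)i|110⟩

H on qubit 1 mixes each pair of kets that differ only in qubit 1: amplitudes (a, b) of (|…0…⟩, |…1…⟩) become ((a + b)/√2, (a − b)/√2). Kets absent from the input have amplitude 0.
(|000⟩, |010⟩): (a, b) = (1/√2, 0) → (1/2, 1/2)
(|100⟩, |110⟩): (a, b) = (-(1/√2)i, 0) → (-(1/2)i, -(1/2)i)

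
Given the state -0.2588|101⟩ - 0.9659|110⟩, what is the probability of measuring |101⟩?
0.06698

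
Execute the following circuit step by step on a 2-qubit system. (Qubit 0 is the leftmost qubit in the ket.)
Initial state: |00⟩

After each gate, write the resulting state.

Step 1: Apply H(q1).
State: 1/√2|00⟩ + 1/√2|01⟩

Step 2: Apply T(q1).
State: 1/√2|00⟩ + (1/2 + (1/2)i)|01⟩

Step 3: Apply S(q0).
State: 1/√2|00⟩ + (1/2 + (1/2)i)|01⟩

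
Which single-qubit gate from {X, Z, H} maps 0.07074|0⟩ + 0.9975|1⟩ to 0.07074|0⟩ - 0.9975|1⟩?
Z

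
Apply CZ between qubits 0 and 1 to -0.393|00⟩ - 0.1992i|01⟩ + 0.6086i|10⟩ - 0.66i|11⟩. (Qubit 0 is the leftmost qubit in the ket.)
-0.393|00⟩ - 0.1992i|01⟩ + 0.6086i|10⟩ + 0.66i|11⟩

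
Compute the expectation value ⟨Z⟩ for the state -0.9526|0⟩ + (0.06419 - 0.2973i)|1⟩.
0.8149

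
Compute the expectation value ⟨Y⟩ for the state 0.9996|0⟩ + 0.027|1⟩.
0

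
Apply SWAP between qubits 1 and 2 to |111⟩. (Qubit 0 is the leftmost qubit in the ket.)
|111⟩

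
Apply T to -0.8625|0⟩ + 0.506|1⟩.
-0.8625|0⟩ + (0.3578 + 0.3578i)|1⟩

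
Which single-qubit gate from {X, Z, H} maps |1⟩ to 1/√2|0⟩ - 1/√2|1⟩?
H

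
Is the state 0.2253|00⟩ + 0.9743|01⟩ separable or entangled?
Separable

Writing the state as a|00⟩ + b|01⟩ + c|10⟩ + d|11⟩, it is a product state iff ad − bc = 0.
Here (a, b, c, d) = (0.2253, 0.9743, 0, 0): ad − bc = (0.2253)(0) − (0.9743)(0) = 0, so the state is separable.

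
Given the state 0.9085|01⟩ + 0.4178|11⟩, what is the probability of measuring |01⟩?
0.8254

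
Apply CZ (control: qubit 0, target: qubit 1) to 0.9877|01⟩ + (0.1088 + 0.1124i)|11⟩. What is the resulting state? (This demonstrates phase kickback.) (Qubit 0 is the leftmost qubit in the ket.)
0.9877|01⟩ + (-0.1088 - 0.1124i)|11⟩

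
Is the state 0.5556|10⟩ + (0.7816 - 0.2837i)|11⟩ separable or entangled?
Separable

Writing the state as a|00⟩ + b|01⟩ + c|10⟩ + d|11⟩, it is a product state iff ad − bc = 0.
Here (a, b, c, d) = (0, 0, 0.5556, (0.7816 - 0.2837i)): ad − bc = (0)(0.7816 - 0.2837i) − (0)(0.5556) = 0, so the state is separable.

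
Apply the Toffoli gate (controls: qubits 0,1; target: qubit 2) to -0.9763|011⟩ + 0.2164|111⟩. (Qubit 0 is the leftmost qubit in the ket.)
-0.9763|011⟩ + 0.2164|110⟩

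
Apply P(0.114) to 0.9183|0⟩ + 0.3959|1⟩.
0.9183|0⟩ + (0.3933 + 0.04503i)|1⟩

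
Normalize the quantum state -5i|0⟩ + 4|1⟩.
-0.7809i|0⟩ + 0.6247|1⟩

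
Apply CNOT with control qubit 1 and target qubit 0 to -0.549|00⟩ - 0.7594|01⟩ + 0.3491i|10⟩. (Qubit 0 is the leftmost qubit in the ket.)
-0.549|00⟩ + 0.3491i|10⟩ - 0.7594|11⟩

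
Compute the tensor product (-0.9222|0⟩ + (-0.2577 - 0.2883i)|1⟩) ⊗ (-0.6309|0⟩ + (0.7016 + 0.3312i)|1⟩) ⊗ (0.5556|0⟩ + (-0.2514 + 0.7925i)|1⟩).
0.3233|000⟩ + (-0.1463 + 0.4611i)|001⟩ + (-0.3595 - 0.1697i)|010⟩ + (0.4047 - 0.436i)|011⟩ + (0.09033 + 0.1011i)|100⟩ + (-0.185 + 0.08312i)|101⟩ + (-0.0474 - 0.1598i)|110⟩ + (0.2494 + 0.004694i)|111⟩

amp(|b₁b₂…⟩) = product of the factor amplitudes for bits b₁, b₂, …; only kets whose every factor amplitude is nonzero survive.
|000⟩: (-0.9222)(-0.6309)(0.5556) = 0.3233
|001⟩: (-0.9222)(-0.6309)(-0.2514 + 0.7925i) = (-0.1463 + 0.4611i)
|010⟩: (-0.9222)(0.7016 + 0.3312i)(0.5556) = (-0.3595 - 0.1697i)
|011⟩: (-0.9222)(0.7016 + 0.3312i)(-0.2514 + 0.7925i) = (0.4047 - 0.436i)
|100⟩: (-0.2577 - 0.2883i)(-0.6309)(0.5556) = (0.09033 + 0.1011i)
|101⟩: (-0.2577 - 0.2883i)(-0.6309)(-0.2514 + 0.7925i) = (-0.185 + 0.08312i)
|110⟩: (-0.2577 - 0.2883i)(0.7016 + 0.3312i)(0.5556) = (-0.0474 - 0.1598i)
|111⟩: (-0.2577 - 0.2883i)(0.7016 + 0.3312i)(-0.2514 + 0.7925i) = (0.2494 + 0.004694i)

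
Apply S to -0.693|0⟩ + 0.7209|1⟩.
-0.693|0⟩ + 0.7209i|1⟩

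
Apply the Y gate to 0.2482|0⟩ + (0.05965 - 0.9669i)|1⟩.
(-0.9669 - 0.05965i)|0⟩ + 0.2482i|1⟩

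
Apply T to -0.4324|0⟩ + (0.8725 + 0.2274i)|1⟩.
-0.4324|0⟩ + (0.4562 + 0.7777i)|1⟩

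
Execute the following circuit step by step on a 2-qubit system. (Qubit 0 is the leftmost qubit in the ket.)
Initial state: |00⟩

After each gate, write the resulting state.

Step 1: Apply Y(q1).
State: i|01⟩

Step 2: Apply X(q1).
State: i|00⟩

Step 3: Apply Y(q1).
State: -|01⟩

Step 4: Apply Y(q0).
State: -i|11⟩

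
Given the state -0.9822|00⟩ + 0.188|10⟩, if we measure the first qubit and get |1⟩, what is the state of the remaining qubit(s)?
|0⟩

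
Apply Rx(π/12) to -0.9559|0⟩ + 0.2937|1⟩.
(-0.9477 - 0.03834i)|0⟩ + (0.2912 + 0.1248i)|1⟩

Rx(π/12) = [[cos(θ/2), −i·sin(θ/2)], [−i·sin(θ/2), cos(θ/2)]]; θ = π/12, cos(θ/2) ≈ 0.991445, sin(θ/2) ≈ 0.130526.
With a = amp(|0⟩) = -0.9559 and b = amp(|1⟩) = 0.2937:
new amp(|0⟩) = (0.991445)·a + (-0.130526i)·b = (-0.9477 - 0.03834i)
new amp(|1⟩) = (-0.130526i)·a + (0.991445)·b = (0.2912 + 0.1248i)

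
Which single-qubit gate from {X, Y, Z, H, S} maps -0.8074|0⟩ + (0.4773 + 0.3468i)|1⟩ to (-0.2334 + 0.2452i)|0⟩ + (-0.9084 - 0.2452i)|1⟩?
H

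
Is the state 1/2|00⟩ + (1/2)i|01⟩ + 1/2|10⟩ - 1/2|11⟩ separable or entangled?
Entangled

Writing the state as a|00⟩ + b|01⟩ + c|10⟩ + d|11⟩, it is a product state iff ad − bc = 0.
Here (a, b, c, d) = (1/2, (1/2)i, 1/2, -1/2): ad − bc = (1/2)(-1/2) − ((1/2)i)(1/2) = (-0.25 - 0.25i) ≠ 0, so the state is entangled.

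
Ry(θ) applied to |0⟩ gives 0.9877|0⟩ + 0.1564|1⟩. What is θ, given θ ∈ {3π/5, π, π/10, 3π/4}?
π/10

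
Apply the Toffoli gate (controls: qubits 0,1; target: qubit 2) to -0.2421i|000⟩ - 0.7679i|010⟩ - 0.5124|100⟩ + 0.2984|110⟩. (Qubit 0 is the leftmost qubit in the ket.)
-0.2421i|000⟩ - 0.7679i|010⟩ - 0.5124|100⟩ + 0.2984|111⟩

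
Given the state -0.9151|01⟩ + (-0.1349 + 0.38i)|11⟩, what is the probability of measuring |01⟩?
0.8374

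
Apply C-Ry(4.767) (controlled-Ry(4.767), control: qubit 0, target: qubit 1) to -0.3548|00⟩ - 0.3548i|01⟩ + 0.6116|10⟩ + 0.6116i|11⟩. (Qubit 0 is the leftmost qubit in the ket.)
-0.3548|00⟩ - 0.3548i|01⟩ + (-0.4441 - 0.4205i)|10⟩ + (0.4205 - 0.4441i)|11⟩

C-Ry(4.767) leaves the control-|0⟩ kets |00⟩, |01⟩ unchanged and applies Ry(4.767) to qubit 1 on the control-|1⟩ pair (|10⟩, |11⟩).
Ry(4.767) = [[cos(θ/2), −sin(θ/2)], [sin(θ/2), cos(θ/2)]]; θ = 4.767, cos(θ/2) ≈ -0.726149, sin(θ/2) ≈ 0.687538.
With a = amp(|10⟩) = 0.6116 and b = amp(|11⟩) = 0.6116i:
new amp(|10⟩) = (-0.726149)·a + (-0.687538)·b = (-0.4441 - 0.4205i)
new amp(|11⟩) = (0.687538)·a + (-0.726149)·b = (0.4205 - 0.4441i)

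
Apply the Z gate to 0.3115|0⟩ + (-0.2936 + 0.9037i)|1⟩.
0.3115|0⟩ + (0.2936 - 0.9037i)|1⟩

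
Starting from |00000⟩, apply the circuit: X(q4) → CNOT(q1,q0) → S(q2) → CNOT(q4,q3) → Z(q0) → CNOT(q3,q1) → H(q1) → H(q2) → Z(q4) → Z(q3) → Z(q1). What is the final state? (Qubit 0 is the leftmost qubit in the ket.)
1/2|00011⟩ + 1/2|00111⟩ + 1/2|01011⟩ + 1/2|01111⟩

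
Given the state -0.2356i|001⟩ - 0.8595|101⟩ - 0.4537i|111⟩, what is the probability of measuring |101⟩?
0.7387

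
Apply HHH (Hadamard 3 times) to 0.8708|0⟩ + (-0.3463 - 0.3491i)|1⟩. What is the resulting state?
(0.3709 - 0.2469i)|0⟩ + (0.8606 + 0.2469i)|1⟩

H² = I, so H^3 = H: a single Hadamard. With (a, b) = (0.8708, (-0.3463 - 0.3491i)), H gives ((a + b)/√2, (a − b)/√2) = ((0.3709 - 0.2469i), (0.8606 + 0.2469i)).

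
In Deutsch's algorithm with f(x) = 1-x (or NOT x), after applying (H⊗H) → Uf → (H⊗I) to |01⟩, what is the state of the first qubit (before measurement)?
|1⟩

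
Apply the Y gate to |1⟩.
-i|0⟩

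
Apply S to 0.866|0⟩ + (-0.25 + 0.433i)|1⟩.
0.866|0⟩ + (-0.433 - 0.25i)|1⟩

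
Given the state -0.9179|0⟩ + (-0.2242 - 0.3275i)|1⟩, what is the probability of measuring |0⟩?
0.8425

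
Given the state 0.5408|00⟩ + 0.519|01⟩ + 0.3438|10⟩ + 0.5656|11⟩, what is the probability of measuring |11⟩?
0.3199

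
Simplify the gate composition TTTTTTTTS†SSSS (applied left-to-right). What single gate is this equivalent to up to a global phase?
S†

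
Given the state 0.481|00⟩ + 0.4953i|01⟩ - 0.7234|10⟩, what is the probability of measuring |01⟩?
0.2453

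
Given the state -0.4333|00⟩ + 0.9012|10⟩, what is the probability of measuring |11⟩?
0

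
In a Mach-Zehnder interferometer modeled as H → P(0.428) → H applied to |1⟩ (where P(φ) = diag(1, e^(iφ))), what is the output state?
(0.0451 - 0.2075i)|0⟩ + (0.9549 + 0.2075i)|1⟩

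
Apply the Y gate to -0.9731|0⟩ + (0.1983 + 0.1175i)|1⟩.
(0.1175 - 0.1983i)|0⟩ - 0.9731i|1⟩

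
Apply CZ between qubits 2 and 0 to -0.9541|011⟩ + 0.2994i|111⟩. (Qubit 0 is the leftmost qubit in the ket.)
-0.9541|011⟩ - 0.2994i|111⟩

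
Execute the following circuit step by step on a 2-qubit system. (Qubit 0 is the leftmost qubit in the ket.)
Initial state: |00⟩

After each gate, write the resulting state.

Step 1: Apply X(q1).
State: |01⟩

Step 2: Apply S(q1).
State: i|01⟩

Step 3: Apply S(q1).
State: -|01⟩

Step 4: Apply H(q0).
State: -1/√2|01⟩ - 1/√2|11⟩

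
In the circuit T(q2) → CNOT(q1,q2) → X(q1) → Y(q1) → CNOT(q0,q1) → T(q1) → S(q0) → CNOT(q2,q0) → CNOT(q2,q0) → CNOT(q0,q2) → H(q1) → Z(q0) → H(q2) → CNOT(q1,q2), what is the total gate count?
14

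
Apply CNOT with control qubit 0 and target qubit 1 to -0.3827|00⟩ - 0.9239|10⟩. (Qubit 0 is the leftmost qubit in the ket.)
-0.3827|00⟩ - 0.9239|11⟩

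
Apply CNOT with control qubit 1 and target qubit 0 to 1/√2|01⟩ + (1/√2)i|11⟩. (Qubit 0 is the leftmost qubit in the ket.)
(1/√2)i|01⟩ + 1/√2|11⟩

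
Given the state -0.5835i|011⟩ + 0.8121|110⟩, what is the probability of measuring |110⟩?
0.6595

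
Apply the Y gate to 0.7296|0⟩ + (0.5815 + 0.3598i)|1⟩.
(0.3598 - 0.5815i)|0⟩ + 0.7296i|1⟩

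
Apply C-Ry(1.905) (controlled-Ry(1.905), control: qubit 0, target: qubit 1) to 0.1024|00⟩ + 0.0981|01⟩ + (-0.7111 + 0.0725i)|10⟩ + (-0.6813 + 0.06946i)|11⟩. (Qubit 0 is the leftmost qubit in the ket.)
0.1024|00⟩ + 0.0981|01⟩ + (0.143 - 0.01458i)|10⟩ + (-0.9744 + 0.09934i)|11⟩

C-Ry(1.905) leaves the control-|0⟩ kets |00⟩, |01⟩ unchanged and applies Ry(1.905) to qubit 1 on the control-|1⟩ pair (|10⟩, |11⟩).
Ry(1.905) = [[cos(θ/2), −sin(θ/2)], [sin(θ/2), cos(θ/2)]]; θ = 1.905, cos(θ/2) ≈ 0.579648, sin(θ/2) ≈ 0.814867.
With a = amp(|10⟩) = (-0.7111 + 0.0725i) and b = amp(|11⟩) = (-0.6813 + 0.06946i):
new amp(|10⟩) = (0.579648)·a + (-0.814867)·b = (0.143 - 0.01458i)
new amp(|11⟩) = (0.814867)·a + (0.579648)·b = (-0.9744 + 0.09934i)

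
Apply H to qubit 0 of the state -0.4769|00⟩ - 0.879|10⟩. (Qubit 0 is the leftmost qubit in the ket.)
-0.9588|00⟩ + 0.2843|10⟩

H on qubit 0 mixes each pair of kets that differ only in qubit 0: amplitudes (a, b) of (|…0…⟩, |…1…⟩) become ((a + b)/√2, (a − b)/√2). Kets absent from the input have amplitude 0.
(|00⟩, |10⟩): (a, b) = (-0.4769, -0.879) → (-0.9588, 0.2843)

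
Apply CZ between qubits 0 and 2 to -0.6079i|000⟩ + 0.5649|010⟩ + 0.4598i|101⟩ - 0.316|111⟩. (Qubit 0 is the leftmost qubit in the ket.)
-0.6079i|000⟩ + 0.5649|010⟩ - 0.4598i|101⟩ + 0.316|111⟩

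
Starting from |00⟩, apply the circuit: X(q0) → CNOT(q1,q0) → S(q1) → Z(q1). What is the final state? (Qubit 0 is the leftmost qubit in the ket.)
|10⟩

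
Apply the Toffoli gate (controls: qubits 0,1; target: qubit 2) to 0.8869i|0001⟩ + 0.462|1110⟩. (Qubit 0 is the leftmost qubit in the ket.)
0.8869i|0001⟩ + 0.462|1100⟩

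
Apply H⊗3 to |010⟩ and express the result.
1/√8|000⟩ + 1/√8|001⟩ - 1/√8|010⟩ - 1/√8|011⟩ + 1/√8|100⟩ + 1/√8|101⟩ - 1/√8|110⟩ - 1/√8|111⟩

H⊗3 gives amp(|y⟩) = (1/2√2) Σ_x (−1)^(x·y) amp(|x⟩), where x·y is the number of positions in which both x and y have a 1.
|000⟩: (1)/(2√2) = 1/√8
|001⟩: (1)/(2√2) = 1/√8
|010⟩: (-1)/(2√2) = -1/√8
|011⟩: (-1)/(2√2) = -1/√8
|100⟩: (1)/(2√2) = 1/√8
|101⟩: (1)/(2√2) = 1/√8
|110⟩: (-1)/(2√2) = -1/√8
|111⟩: (-1)/(2√2) = -1/√8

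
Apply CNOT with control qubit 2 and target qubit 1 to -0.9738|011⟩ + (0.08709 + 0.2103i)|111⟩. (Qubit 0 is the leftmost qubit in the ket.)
-0.9738|001⟩ + (0.08709 + 0.2103i)|101⟩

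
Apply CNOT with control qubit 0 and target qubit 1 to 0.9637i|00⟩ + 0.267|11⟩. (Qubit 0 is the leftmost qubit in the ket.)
0.9637i|00⟩ + 0.267|10⟩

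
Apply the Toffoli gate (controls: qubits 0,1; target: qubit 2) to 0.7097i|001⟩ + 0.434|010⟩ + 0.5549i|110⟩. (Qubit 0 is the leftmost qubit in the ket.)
0.7097i|001⟩ + 0.434|010⟩ + 0.5549i|111⟩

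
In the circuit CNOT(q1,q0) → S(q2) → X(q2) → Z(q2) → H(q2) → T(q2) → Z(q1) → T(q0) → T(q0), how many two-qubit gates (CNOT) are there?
1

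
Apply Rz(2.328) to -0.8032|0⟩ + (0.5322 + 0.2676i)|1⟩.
(-0.3178 + 0.7377i)|0⟩ + (-0.03519 + 0.5946i)|1⟩

Rz(2.328) = [[e^(−iθ/2), 0], [0, e^(iθ/2)]] with e^(±iθ/2) = cos(θ/2) ± i·sin(θ/2); θ = 2.328, cos(θ/2) ≈ 0.395669, sin(θ/2) ≈ 0.918393.
With a = amp(|0⟩) = -0.8032 and b = amp(|1⟩) = (0.5322 + 0.2676i):
new amp(|0⟩) = (0.395669 - 0.918393i)·a = (-0.3178 + 0.7377i)
new amp(|1⟩) = (0.395669 + 0.918393i)·b = (-0.03519 + 0.5946i)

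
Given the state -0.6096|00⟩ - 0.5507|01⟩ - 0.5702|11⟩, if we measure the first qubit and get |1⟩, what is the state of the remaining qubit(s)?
-|1⟩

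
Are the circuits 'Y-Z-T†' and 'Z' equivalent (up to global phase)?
No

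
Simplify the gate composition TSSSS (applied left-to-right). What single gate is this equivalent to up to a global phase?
T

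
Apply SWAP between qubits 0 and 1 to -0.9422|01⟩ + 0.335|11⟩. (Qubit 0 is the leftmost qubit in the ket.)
-0.9422|10⟩ + 0.335|11⟩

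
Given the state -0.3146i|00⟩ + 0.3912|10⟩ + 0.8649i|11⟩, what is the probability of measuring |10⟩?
0.153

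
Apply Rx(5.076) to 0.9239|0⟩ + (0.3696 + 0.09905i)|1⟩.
(-0.7044 - 0.2098i)|0⟩ + (-0.3043 - 0.606i)|1⟩

Rx(5.076) = [[cos(θ/2), −i·sin(θ/2)], [−i·sin(θ/2), cos(θ/2)]]; θ = 5.076, cos(θ/2) ≈ -0.823302, sin(θ/2) ≈ 0.567604.
With a = amp(|0⟩) = 0.9239 and b = amp(|1⟩) = (0.3696 + 0.09905i):
new amp(|0⟩) = (-0.823302)·a + (-0.567604i)·b = (-0.7044 - 0.2098i)
new amp(|1⟩) = (-0.567604i)·a + (-0.823302)·b = (-0.3043 - 0.606i)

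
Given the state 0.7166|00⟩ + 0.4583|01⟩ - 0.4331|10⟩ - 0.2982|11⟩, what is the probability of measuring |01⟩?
0.21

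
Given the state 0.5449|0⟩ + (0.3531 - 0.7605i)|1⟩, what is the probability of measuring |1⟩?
0.703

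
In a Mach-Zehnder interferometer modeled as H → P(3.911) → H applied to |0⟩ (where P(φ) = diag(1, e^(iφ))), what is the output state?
(0.1408 - 0.3479i)|0⟩ + (0.8592 + 0.3479i)|1⟩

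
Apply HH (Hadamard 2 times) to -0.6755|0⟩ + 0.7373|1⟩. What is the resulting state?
-0.6755|0⟩ + 0.7373|1⟩

H² = I, so an even number of Hadamards cancels: H^2 = I and the state is unchanged.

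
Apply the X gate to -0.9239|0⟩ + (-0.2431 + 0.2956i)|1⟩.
(-0.2431 + 0.2956i)|0⟩ - 0.9239|1⟩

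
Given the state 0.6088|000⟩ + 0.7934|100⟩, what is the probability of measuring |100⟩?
0.6295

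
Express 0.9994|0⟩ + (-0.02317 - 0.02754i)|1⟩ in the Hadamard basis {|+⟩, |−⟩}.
(0.6903 - 0.01947i)|+⟩ + (0.7231 + 0.01947i)|−⟩

With |ψ⟩ = α|0⟩ + β|1⟩, the Hadamard-basis coefficients are ⟨+|ψ⟩ = (α + β)/√2 and ⟨−|ψ⟩ = (α − β)/√2.
Here α = 0.9994, β = (-0.02317 - 0.02754i): (α + β)/√2 = (0.6903 - 0.01947i), (α − β)/√2 = (0.7231 + 0.01947i).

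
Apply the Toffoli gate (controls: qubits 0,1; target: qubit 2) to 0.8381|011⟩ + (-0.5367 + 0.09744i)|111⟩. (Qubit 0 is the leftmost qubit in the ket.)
0.8381|011⟩ + (-0.5367 + 0.09744i)|110⟩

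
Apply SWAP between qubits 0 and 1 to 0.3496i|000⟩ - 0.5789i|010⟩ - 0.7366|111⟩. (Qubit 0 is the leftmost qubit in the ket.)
0.3496i|000⟩ - 0.5789i|100⟩ - 0.7366|111⟩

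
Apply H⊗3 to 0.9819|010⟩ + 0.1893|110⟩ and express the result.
0.4141|000⟩ + 0.4141|001⟩ - 0.4141|010⟩ - 0.4141|011⟩ + 0.2802|100⟩ + 0.2802|101⟩ - 0.2802|110⟩ - 0.2802|111⟩

H⊗3 gives amp(|y⟩) = (1/2√2) Σ_x (−1)^(x·y) amp(|x⟩), where x·y is the number of positions in which both x and y have a 1.
|000⟩: (0.9819 + 0.1893)/(2√2) = 0.4141
|001⟩: (0.9819 + 0.1893)/(2√2) = 0.4141
|010⟩: (-0.9819 - 0.1893)/(2√2) = -0.4141
|011⟩: (-0.9819 - 0.1893)/(2√2) = -0.4141
|100⟩: (0.9819 - 0.1893)/(2√2) = 0.2802
|101⟩: (0.9819 - 0.1893)/(2√2) = 0.2802
|110⟩: (-0.9819 + 0.1893)/(2√2) = -0.2802
|111⟩: (-0.9819 + 0.1893)/(2√2) = -0.2802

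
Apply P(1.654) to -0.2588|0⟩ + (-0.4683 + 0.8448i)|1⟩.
-0.2588|0⟩ + (-0.803 - 0.5369i)|1⟩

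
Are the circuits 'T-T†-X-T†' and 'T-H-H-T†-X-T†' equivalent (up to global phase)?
Yes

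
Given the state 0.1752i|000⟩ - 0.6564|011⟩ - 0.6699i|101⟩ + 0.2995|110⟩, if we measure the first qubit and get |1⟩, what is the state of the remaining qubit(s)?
-0.9129i|01⟩ + 0.4081|10⟩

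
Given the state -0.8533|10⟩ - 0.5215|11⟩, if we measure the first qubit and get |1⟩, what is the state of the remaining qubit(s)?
-0.8533|0⟩ - 0.5215|1⟩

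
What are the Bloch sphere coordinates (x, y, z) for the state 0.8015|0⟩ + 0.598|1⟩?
(0.9586, 0, 0.2848)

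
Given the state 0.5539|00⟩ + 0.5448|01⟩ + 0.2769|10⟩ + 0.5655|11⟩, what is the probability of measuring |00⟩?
0.3068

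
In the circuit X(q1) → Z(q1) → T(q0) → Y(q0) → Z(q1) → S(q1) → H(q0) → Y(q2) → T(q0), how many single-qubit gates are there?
9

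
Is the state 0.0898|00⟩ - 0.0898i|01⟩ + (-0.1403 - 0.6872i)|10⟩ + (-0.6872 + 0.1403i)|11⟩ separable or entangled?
Separable

Writing the state as a|00⟩ + b|01⟩ + c|10⟩ + d|11⟩, it is a product state iff ad − bc = 0.
Here (a, b, c, d) = (0.0898, -0.0898i, (-0.1403 - 0.6872i), (-0.6872 + 0.1403i)): ad − bc = (0.0898)(-0.6872 + 0.1403i) − (-0.0898i)(-0.1403 - 0.6872i) = 0, so the state is separable.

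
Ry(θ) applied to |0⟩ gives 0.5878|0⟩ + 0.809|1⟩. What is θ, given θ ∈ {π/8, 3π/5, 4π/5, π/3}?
3π/5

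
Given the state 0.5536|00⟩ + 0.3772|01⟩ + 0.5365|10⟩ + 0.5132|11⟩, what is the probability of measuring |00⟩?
0.3065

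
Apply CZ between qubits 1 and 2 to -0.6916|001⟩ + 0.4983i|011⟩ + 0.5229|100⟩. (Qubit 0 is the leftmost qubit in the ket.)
-0.6916|001⟩ - 0.4983i|011⟩ + 0.5229|100⟩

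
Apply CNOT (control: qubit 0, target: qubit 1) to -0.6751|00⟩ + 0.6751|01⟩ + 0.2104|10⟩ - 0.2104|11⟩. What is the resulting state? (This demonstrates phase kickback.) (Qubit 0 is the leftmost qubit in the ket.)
-0.6751|00⟩ + 0.6751|01⟩ - 0.2104|10⟩ + 0.2104|11⟩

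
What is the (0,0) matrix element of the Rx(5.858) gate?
-0.9775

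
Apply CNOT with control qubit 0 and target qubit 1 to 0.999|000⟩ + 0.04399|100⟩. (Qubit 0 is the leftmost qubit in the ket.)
0.999|000⟩ + 0.04399|110⟩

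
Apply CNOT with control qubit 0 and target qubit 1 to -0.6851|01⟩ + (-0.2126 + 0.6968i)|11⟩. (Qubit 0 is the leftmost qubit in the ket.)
-0.6851|01⟩ + (-0.2126 + 0.6968i)|10⟩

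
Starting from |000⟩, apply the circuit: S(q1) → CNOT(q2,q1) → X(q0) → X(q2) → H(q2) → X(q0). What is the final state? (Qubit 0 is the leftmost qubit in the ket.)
1/√2|000⟩ - 1/√2|001⟩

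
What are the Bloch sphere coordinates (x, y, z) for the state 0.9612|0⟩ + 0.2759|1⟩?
(0.5304, 0, 0.8478)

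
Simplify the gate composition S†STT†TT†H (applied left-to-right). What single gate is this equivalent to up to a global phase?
H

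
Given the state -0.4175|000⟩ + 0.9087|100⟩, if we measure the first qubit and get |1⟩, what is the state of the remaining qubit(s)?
|00⟩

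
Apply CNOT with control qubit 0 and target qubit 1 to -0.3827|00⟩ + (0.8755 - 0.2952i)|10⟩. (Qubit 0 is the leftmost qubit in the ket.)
-0.3827|00⟩ + (0.8755 - 0.2952i)|11⟩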